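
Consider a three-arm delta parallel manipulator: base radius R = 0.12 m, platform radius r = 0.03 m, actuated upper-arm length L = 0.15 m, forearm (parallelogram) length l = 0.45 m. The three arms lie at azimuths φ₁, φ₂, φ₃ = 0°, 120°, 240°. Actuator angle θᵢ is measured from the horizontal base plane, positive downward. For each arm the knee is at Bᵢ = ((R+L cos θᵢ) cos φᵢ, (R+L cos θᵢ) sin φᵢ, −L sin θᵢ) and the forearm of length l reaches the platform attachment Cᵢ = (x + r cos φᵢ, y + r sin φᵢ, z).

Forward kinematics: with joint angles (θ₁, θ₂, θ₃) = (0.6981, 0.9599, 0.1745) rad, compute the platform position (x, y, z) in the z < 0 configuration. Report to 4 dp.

(-0.0214, -0.1380, -0.4601)

φ1=0.0°: virtual centre (0.2049, 0.0000, -0.0964), radius l
φ2=120.0°: virtual centre (-0.0880, 0.1525, -0.1229), radius l
φ3=240.0°: virtual centre (-0.1189, -0.2059, -0.0260), radius l
subtract pairs → two planes through P
linear system: -0.5859x+0.3049y = -0.0052−-0.0529z; -0.6475x+-0.4117y = 0.0059−0.1407z
Cramer: x(z) = 0.0008+0.0482z;  y(z) = -0.0156+0.2661z
quadratic in z: (1.0731)z²+(0.1649)z+(-0.1513)=0, √Δ=0.8226 → z ∈ {-0.4601, 0.3064}; z = -0.4601 (taking z<0)
x = -0.0214, y = -0.1380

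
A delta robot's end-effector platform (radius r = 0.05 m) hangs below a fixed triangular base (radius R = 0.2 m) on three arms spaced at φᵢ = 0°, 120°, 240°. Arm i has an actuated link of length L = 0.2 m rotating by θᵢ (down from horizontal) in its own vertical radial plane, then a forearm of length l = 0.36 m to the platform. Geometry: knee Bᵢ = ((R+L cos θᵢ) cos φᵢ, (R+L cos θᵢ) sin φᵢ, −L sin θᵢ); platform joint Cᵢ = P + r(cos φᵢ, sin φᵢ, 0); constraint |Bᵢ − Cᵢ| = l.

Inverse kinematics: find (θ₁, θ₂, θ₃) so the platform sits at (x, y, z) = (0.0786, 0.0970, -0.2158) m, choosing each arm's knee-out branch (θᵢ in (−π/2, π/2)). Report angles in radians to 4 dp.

rotate P by −φ1: (0.0786, 0.0970, -0.2158)
  e−x'=0.0714;  (l²−L²−(e−x')²−y'²−z²)/2L = 0.0713
  √(A²+B²)=0.2273;  θ1 = -1.2513+1.2517 ≈ 0.0004
rotate P by −φ2: (0.0447, -0.1166, -0.2158)
  A=0.1053, B=-0.2158, C=(l²−L²−A²−y'²−z²)/(2L)=0.0459
  √(A²+B²)=0.2401;  θ2 = -1.1169+1.3785 ≈ 0.2617
arm 3 (φ=240.0°): x'=-0.1233, y'=0.0196
  A=0.2733, B=-0.2158, C=(l²−L²−A²−y'²−z²)/(2L)=-0.0801
  θ3 = atan2(B,A) + arccos(C/0.3482) = 1.1346

θ₁ = 0.0004, θ₂ = 0.2617, θ₃ = 1.1346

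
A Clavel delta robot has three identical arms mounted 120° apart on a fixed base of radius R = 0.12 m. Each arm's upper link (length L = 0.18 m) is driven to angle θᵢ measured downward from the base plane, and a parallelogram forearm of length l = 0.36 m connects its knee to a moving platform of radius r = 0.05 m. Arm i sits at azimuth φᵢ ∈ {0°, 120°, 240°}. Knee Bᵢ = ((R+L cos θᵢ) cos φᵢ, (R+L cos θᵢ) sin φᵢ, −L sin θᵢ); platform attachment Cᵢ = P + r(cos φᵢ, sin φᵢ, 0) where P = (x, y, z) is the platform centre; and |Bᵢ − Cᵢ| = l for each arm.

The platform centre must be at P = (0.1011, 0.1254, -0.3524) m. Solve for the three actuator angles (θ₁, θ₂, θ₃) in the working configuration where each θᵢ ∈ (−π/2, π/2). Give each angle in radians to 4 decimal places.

θ₁ = 0.2620, θ₂ = 0.4362, θ₃ = 1.1345

φ1=0.0° → target in arm frame (0.1011, 0.1254)
  A cos θ + B sin θ = C:  -0.0311·cos θ + -0.3524·sin θ = -0.1213
  γ=atan2(-0.3524,-0.0311)=-1.6588;  ψ=arccos(-0.3430)=1.9209;  θ1=γ+ψ≈0.2620
arm 2 (φ=120.0°): x'=0.0580, y'=-0.1503
  A=0.0120, B=-0.3524, C=(l²−L²−A²−y'²−z²)/(2L)=-0.1381
  θ2 = atan2(B,A) + arccos(C/0.3526) = 0.4362
rotate P by −φ3: (-0.1591, 0.0249, -0.3524)
  A cos θ + B sin θ = C:  0.2291·cos θ + -0.3524·sin θ = -0.2225
  θ3 = atan2(B,A) + arccos(C/0.4204) = 1.1345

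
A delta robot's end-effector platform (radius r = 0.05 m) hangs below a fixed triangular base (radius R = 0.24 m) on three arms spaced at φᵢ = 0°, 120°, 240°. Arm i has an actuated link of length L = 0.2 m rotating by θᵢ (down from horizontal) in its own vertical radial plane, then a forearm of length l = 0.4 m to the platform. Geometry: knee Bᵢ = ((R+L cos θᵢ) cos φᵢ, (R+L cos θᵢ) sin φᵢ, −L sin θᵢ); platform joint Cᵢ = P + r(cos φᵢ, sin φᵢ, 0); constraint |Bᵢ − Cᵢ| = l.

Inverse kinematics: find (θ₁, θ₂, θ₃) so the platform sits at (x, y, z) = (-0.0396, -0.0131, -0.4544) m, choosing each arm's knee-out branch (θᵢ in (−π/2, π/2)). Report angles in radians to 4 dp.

rotate P by −φ1: (-0.0396, -0.0131, -0.4544)
  A cos θ + B sin θ = C:  0.2296·cos θ + -0.4544·sin θ = -0.3484
  θ1 = atan2(B,A) + arccos(C/0.5091) = 1.2216
φ2=120.0° → target in arm frame (0.0085, 0.0408)
  A=0.1815, B=-0.4544, C=(l²−L²−A²−y'²−z²)/(2L)=-0.3028
  √(A²+B²)=0.4893;  θ2 = -1.1907+2.2379 ≈ 1.0472
arm 3 (φ=240.0°): x'=0.0311, y'=-0.0277
  e−x'=0.1589;  (l²−L²−(e−x')²−y'²−z²)/2L = -0.2812
  √(A²+B²)=0.4814;  θ3 = -1.2345+2.1947 ≈ 0.9602

θ₁ = 1.2216, θ₂ = 1.0472, θ₃ = 0.9602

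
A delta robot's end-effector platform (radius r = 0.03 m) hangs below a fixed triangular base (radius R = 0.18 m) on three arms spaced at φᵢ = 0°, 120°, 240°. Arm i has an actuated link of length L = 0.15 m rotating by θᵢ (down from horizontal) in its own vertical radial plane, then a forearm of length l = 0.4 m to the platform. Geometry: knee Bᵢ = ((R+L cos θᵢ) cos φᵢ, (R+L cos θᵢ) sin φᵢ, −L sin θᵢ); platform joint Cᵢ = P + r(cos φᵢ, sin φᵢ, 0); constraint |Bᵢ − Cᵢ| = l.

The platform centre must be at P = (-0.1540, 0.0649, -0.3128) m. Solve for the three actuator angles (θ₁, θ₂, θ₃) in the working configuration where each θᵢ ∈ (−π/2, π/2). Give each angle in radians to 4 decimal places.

arm 1 (φ=0.0°): x'=-0.1540, y'=0.0649
  e−x'=0.3040;  (l²−L²−(e−x')²−y'²−z²)/2L = -0.1899
  θ1 = atan2(B,A) + arccos(C/0.4362) = 1.2216
arm 2 (φ=120.0°): x'=0.1332, y'=0.1009
  e−x'=0.0168;  (l²−L²−(e−x')²−y'²−z²)/2L = 0.0973
  γ=atan2(-0.3128,0.0168)=-1.5172;  ψ=arccos(0.3106)=1.2550;  θ2=γ+ψ≈-0.2622
arm 3 (φ=240.0°): x'=0.0208, y'=-0.1658
  A cos θ + B sin θ = C:  0.1292·cos θ + -0.3128·sin θ = -0.0151
  θ3 = atan2(B,A) + arccos(C/0.3384) = 0.4364

θ₁ = 1.2216, θ₂ = -0.2622, θ₃ = 0.4364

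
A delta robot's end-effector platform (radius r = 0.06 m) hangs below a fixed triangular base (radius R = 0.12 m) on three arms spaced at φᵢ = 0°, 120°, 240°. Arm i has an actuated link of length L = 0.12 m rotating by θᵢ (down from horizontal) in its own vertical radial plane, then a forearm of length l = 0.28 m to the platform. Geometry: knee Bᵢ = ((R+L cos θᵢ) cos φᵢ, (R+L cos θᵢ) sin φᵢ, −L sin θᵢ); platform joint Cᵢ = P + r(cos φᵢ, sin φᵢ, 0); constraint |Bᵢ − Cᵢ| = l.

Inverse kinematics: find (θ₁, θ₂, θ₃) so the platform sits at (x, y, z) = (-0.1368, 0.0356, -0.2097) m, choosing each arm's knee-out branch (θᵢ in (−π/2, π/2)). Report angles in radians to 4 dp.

φ1=0.0° → target in arm frame (-0.1368, 0.0356)
  A=0.1968, B=-0.2097, C=(l²−L²−A²−y'²−z²)/(2L)=-0.0832
  θ1 = atan2(B,A) + arccos(C/0.2876) = 1.0472
φ2=120.0° → target in arm frame (0.0992, 0.1007)
  A=-0.0392, B=-0.2097, C=(l²−L²−A²−y'²−z²)/(2L)=0.0348
  θ2 = atan2(B,A) + arccos(C/0.2133) = -0.3488
φ3=240.0° → target in arm frame (0.0376, -0.1363)
  e−x'=0.0224;  (l²−L²−(e−x')²−y'²−z²)/2L = 0.0040
  θ3 = atan2(B,A) + arccos(C/0.2109) = 0.0877

θ₁ = 1.0472, θ₂ = -0.3488, θ₃ = 0.0877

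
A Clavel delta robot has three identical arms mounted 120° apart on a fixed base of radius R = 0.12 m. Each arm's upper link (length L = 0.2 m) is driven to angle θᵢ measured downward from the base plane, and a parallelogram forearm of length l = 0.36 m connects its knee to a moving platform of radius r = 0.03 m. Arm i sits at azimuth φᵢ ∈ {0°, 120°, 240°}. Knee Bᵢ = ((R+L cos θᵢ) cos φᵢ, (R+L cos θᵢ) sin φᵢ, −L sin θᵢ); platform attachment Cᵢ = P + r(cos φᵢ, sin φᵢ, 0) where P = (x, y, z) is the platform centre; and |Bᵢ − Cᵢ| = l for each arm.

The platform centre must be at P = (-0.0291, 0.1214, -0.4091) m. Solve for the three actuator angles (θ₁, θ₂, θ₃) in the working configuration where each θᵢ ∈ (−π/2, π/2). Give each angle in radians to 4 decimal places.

θ₁ = 0.9597, θ₂ = 0.4362, θ₃ = 1.1343

arm 1 (φ=0.0°): x'=-0.0291, y'=0.1214
  A=0.1191, B=-0.4091, C=(l²−L²−A²−y'²−z²)/(2L)=-0.2667
  θ1 = atan2(B,A) + arccos(C/0.4261) = 0.9597
φ2=120.0° → target in arm frame (0.1197, -0.0355)
  e−x'=-0.0297;  (l²−L²−(e−x')²−y'²−z²)/2L = -0.1998
  √(A²+B²)=0.4102;  θ2 = -1.6432+2.0795 ≈ 0.4362
φ3=240.0° → target in arm frame (-0.0906, -0.0859)
  e−x'=0.1806;  (l²−L²−(e−x')²−y'²−z²)/2L = -0.2944
  γ=atan2(-0.4091,0.1806)=-1.1551;  ψ=arccos(-0.6583)=2.2894;  θ3=γ+ψ≈1.1343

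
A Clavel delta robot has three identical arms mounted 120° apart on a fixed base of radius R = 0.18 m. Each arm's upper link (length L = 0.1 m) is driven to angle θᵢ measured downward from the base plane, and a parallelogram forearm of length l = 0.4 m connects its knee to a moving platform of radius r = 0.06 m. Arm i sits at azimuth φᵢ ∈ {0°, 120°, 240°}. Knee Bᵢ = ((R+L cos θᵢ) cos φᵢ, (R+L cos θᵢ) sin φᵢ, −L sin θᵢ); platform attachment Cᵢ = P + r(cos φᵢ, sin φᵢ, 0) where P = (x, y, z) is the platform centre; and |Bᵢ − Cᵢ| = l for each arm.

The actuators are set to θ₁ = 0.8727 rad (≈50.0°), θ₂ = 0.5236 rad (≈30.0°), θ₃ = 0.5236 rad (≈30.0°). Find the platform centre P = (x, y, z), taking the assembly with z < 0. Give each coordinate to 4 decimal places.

arm 1 at φ=0.0°: ρ1 = 0.1843;  S1 = (0.1843, 0.0000, -0.0766)
φ2=120.0°: virtual centre (-0.1033, 0.1789, -0.0500), radius l
S3 = (0.2066·cos240.0°, 0.2066·sin240.0°, -0.0500) = (-0.1033, -0.1789, -0.0500)
subtract pairs → two planes through P
plane₁₂: -0.5752x+0.3578y+0.0532z = 0.0054
Cramer: x(z) = -0.0093+0.0925z;  y(z) = 0.0000-0.0000z
sphere 1 gives Az²+Bz+C=0 with A=1.0086, B=0.1174, C=-0.1167;  B²−4AC=0.4844;  roots -0.4032, 0.2868;  negative root z = -0.4032
x = -0.0466, y = 0.0000

(-0.0466, 0.0000, -0.4032)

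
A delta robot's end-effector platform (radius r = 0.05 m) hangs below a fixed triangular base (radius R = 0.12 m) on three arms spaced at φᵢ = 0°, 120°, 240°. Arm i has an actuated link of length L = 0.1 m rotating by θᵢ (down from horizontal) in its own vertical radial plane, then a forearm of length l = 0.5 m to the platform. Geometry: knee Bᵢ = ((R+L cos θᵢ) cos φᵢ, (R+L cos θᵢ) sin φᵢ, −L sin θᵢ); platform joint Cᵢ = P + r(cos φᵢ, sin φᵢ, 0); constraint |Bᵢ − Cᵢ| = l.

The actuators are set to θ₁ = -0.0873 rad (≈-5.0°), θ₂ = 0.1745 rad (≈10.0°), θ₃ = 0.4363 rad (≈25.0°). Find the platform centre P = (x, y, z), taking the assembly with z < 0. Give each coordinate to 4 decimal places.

O1 = (0.1696·cos0.0°, 0.1696·sin0.0°, 0.0087) = (0.1696, 0.0000, 0.0087)
O2 = (0.1685·cos120.0°, 0.1685·sin120.0°, -0.0174) = (-0.0842, 0.1459, -0.0174)
O3 = (0.1606·cos240.0°, 0.1606·sin240.0°, -0.0423) = (-0.0803, -0.1391, -0.0423)
eliminate P² terms by subtracting sphere 1 from 2 and 3
linear system: -0.5077x+0.2918y = -0.0002−-0.0522z; -0.4999x+-0.2782y = -0.0013−-0.1020z
det = 0.2871;  x = 0.0014+-0.1542z,  y = 0.0019+-0.0895z
into |P−O₁|² = l²: 1.0318z² + 0.0341z + -0.2216 = 0;  Δ = 0.9159;  z = -0.4803 or 0.4473 → z<0 root = -0.4803
x = 0.0755, y = 0.0449

(0.0755, 0.0449, -0.4803)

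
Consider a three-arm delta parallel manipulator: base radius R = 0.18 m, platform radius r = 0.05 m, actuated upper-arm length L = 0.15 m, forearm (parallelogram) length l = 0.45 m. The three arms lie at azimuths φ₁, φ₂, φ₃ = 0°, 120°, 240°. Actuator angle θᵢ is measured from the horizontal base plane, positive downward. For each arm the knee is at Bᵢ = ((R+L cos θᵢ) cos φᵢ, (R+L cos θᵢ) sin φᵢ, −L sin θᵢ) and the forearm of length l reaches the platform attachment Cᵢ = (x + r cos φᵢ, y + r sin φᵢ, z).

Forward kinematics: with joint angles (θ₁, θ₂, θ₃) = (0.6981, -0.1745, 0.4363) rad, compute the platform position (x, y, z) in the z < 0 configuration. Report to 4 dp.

(-0.0877, 0.0762, -0.3897)

φ1=0.0°: virtual centre (0.2449, 0.0000, -0.0964), radius l
centre 2 = (0.2777·cos120.0°, 0.2777·sin120.0°, 0.0260) = (-0.1389, 0.2405, 0.0260)
φ3=240.0°: virtual centre (-0.1330, -0.2303, -0.0634), radius l
subtract pairs → two planes through P
linear system: -0.7675x+0.4810y = 0.0085−0.2449z; -0.7558x+-0.4606y = 0.0055−0.0661z
Cramer: x(z) = -0.0091+0.2016z;  y(z) = 0.0031-0.1874z
into |P−centre ₁|² = l²: 1.0758z² + 0.0892z + -0.1286 = 0;  Δ = 0.5615;  z = -0.3897 or 0.3068 → z<0 root = -0.3897
x = -0.0877, y = 0.0762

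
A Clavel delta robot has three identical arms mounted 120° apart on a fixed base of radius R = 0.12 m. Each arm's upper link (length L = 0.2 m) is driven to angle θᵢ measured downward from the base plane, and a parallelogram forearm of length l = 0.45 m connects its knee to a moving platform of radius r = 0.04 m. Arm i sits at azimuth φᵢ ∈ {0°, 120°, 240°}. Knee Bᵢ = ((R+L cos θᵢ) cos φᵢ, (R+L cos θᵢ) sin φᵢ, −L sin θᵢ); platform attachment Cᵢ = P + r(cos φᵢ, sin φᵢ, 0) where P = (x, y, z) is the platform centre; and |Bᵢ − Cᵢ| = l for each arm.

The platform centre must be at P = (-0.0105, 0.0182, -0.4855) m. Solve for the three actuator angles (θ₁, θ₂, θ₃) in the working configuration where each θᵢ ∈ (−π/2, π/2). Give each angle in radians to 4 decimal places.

θ₁ = 0.6108, θ₂ = 0.5237, θ₃ = 0.6109

rotate P by −φ1: (-0.0105, 0.0182, -0.4855)
  e−x'=0.0905;  (l²−L²−(e−x')²−y'²−z²)/2L = -0.2043
  γ=atan2(-0.4855,0.0905)=-1.3865;  ψ=arccos(-0.4137)=1.9974;  θ1=γ+ψ≈0.6108
φ2=120.0° → target in arm frame (0.0210, 0.0000)
  e−x'=0.0590;  (l²−L²−(e−x')²−y'²−z²)/2L = -0.1917
  √(A²+B²)=0.4891;  θ2 = -1.4499+1.9736 ≈ 0.5237
φ3=240.0° → target in arm frame (-0.0105, -0.0182)
  A=0.0905, B=-0.4855, C=(l²−L²−A²−y'²−z²)/(2L)=-0.2043
  γ=atan2(-0.4855,0.0905)=-1.3865;  ψ=arccos(-0.4137)=1.9974;  θ3=γ+ψ≈0.6109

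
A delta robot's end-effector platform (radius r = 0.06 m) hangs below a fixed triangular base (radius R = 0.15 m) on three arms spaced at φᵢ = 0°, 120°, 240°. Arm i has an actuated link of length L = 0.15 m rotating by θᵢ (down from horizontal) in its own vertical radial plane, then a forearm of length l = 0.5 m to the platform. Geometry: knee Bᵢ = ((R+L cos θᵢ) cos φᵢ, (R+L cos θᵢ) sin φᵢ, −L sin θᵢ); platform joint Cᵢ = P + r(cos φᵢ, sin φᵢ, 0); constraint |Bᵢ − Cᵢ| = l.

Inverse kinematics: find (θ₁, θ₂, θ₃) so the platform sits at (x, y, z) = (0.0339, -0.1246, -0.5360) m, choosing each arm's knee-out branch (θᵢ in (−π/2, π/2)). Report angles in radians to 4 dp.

φ1=0.0° → target in arm frame (0.0339, -0.1246)
  A cos θ + B sin θ = C:  0.0561·cos θ + -0.5360·sin θ = -0.2616
  θ1 = atan2(B,A) + arccos(C/0.5389) = 0.6110
φ2=120.0° → target in arm frame (-0.1249, 0.0329)
  e−x'=0.2149;  (l²−L²−(e−x')²−y'²−z²)/2L = -0.3568
  √(A²+B²)=0.5775;  θ2 = -1.1896+2.2369 ≈ 1.0473
rotate P by −φ3: (0.0910, 0.0917, -0.5360)
  e−x'=-0.0010;  (l²−L²−(e−x')²−y'²−z²)/2L = -0.2273
  √(A²+B²)=0.5360;  θ3 = -1.5726+2.0088 ≈ 0.4362

θ₁ = 0.6110, θ₂ = 1.0473, θ₃ = 0.4362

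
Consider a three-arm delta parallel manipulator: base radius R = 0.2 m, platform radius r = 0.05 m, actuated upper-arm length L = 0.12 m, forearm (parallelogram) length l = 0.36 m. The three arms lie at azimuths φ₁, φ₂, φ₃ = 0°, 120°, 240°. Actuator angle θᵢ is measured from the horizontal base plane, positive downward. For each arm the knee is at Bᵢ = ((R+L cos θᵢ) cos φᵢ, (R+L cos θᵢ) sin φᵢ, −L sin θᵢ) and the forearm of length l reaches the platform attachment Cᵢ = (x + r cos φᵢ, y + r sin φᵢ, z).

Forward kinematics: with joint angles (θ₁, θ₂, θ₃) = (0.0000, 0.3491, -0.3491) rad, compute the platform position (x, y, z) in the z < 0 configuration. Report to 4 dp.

arm 1 at φ=0.0°: e+L cos θ1 = 0.2700;  S1 = (0.2700, 0.0000, 0.0000)
φ2=120.0°: virtual centre (-0.1314, 0.2276, -0.0410), radius l
S3 = (0.2628·cos240.0°, 0.2628·sin240.0°, 0.0410) = (-0.1314, -0.2276, 0.0410)
eliminate P² terms by subtracting sphere 1 from 2 and 3
plane₁₂: -0.8028x+0.4551y+-0.0821z = -0.0022
det = 0.7307;  x = 0.0027+0.0000z,  y = 0.0000+0.1804z
quadratic in z: (1.0325)z²+(0.0000)z+(-0.0582)=0, √Δ=0.4901 → z ∈ {-0.2373, 0.2373}; z = -0.2373 (taking z<0)
x = 0.0027, y = -0.0428

(0.0027, -0.0428, -0.2373)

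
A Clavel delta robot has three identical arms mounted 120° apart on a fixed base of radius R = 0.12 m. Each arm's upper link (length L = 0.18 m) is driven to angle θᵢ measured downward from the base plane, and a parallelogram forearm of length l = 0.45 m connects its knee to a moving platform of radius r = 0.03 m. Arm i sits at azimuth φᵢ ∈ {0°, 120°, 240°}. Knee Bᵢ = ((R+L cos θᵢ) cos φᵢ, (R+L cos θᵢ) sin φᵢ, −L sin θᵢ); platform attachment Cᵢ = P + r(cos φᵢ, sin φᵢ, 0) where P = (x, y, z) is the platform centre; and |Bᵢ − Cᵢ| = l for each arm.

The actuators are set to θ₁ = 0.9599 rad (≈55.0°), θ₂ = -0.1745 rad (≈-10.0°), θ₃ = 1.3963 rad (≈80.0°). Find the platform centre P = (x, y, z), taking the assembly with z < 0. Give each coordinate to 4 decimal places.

arm 1 at φ=0.0°: e+L cos θ1 = 0.1932;  S1 = (0.1932, 0.0000, -0.1474)
arm 2 at φ=120.0°: e+L cos θ2 = 0.2673;  S2 = (-0.1336, 0.2315, 0.0313)
S3 = (0.1213·cos240.0°, 0.1213·sin240.0°, -0.1773) = (-0.0606, -0.1050, -0.1773)
eliminate P² terms by subtracting sphere 1 from 2 and 3
[-0.6538 0.4629 0.3574]·P = 0.0133;  [-0.5077 -0.2100 -0.0596]·P = -0.0130
det = 0.3723;  x = 0.0086+0.1274z,  y = 0.0409+-0.5921z
into |P−S₁|² = l²: 1.3668z² + 0.1994z + -0.1450 = 0;  Δ = 0.8324;  z = -0.4067 or 0.2608 → z<0 root = -0.4067
x = -0.0432, y = 0.2817

(-0.0432, 0.2817, -0.4067)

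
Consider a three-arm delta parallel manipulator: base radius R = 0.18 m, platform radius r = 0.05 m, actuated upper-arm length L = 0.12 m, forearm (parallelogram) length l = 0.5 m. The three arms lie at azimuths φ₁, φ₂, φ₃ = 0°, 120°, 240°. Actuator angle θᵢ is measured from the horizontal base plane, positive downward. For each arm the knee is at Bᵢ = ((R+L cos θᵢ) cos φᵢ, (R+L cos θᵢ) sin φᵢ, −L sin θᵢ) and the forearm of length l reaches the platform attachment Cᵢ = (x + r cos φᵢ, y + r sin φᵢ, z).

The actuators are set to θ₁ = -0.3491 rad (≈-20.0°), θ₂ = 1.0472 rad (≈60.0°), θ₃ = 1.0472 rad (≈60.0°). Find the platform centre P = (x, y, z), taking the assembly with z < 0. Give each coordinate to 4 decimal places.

φ1=0.0°: virtual centre (0.2428, 0.0000, 0.0410), radius l
φ2=120.0°: virtual centre (-0.0950, 0.1645, -0.1039), radius l
φ3=240.0°: virtual centre (-0.0950, -0.1645, -0.1039), radius l
eliminate P² terms by subtracting sphere 1 from 2 and 3
linear system: -0.6755x+0.3291y = -0.0137−-0.2899z; -0.6755x+-0.3291y = -0.0137−-0.2899z
det = 0.4446;  x = 0.0203+-0.4292z,  y = 0.0000+0.0000z
sphere 1 gives Az²+Bz+C=0 with A=1.1842, B=0.1089, C=-0.1988;  B²−4AC=0.9537;  roots -0.4583, 0.3664;  negative root z = -0.4583
x = 0.2170, y = 0.0000

(0.2170, 0.0000, -0.4583)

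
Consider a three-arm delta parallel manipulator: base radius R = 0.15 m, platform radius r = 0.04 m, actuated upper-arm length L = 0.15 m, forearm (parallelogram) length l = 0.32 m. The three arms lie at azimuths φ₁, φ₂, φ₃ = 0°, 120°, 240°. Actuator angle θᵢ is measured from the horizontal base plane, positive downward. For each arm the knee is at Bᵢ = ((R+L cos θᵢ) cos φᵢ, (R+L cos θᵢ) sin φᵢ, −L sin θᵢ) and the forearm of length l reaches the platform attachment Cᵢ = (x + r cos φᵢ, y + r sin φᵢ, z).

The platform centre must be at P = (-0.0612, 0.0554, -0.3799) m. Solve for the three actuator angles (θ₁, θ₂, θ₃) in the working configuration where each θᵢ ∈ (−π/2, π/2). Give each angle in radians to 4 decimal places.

φ1=0.0° → target in arm frame (-0.0612, 0.0554)
  A=0.1712, B=-0.3799, C=(l²−L²−A²−y'²−z²)/(2L)=-0.3227
  θ1 = atan2(B,A) + arccos(C/0.4167) = 1.3091
φ2=120.0° → target in arm frame (0.0786, 0.0253)
  A cos θ + B sin θ = C:  0.0314·cos θ + -0.3799·sin θ = -0.2202
  γ=atan2(-0.3799,0.0314)=-1.4883;  ψ=arccos(-0.5776)=2.1866;  θ2=γ+ψ≈0.6983
rotate P by −φ3: (-0.0174, -0.0807, -0.3799)
  A cos θ + B sin θ = C:  0.1274·cos θ + -0.3799·sin θ = -0.2905
  √(A²+B²)=0.4007;  θ3 = -1.2473+2.3820 ≈ 1.1347

θ₁ = 1.3091, θ₂ = 0.6983, θ₃ = 1.1347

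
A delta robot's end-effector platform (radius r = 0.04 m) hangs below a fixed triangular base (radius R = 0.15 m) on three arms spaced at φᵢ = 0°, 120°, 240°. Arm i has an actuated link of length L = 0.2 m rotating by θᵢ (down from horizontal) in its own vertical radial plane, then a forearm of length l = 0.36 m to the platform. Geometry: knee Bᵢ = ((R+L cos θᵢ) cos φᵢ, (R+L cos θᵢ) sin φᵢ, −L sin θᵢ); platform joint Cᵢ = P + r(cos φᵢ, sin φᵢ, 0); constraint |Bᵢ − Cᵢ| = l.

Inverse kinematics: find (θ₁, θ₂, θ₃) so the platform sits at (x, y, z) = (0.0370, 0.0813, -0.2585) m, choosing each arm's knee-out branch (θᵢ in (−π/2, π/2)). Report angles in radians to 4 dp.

θ₁ = 0.1742, θ₂ = 0.0874, θ₃ = 0.7854

arm 1 (φ=0.0°): x'=0.0370, y'=0.0813
  A=0.0730, B=-0.2585, C=(l²−L²−A²−y'²−z²)/(2L)=0.0271
  θ1 = atan2(B,A) + arccos(C/0.2686) = 0.1742
φ2=120.0° → target in arm frame (0.0519, -0.0727)
  A=0.0581, B=-0.2585, C=(l²−L²−A²−y'²−z²)/(2L)=0.0353
  θ2 = atan2(B,A) + arccos(C/0.2649) = 0.0874
φ3=240.0° → target in arm frame (-0.0889, -0.0086)
  e−x'=0.1989;  (l²−L²−(e−x')²−y'²−z²)/2L = -0.0422
  γ=atan2(-0.2585,0.1989)=-0.9150;  ψ=arccos(-0.1292)=1.7004;  θ3=γ+ψ≈0.7854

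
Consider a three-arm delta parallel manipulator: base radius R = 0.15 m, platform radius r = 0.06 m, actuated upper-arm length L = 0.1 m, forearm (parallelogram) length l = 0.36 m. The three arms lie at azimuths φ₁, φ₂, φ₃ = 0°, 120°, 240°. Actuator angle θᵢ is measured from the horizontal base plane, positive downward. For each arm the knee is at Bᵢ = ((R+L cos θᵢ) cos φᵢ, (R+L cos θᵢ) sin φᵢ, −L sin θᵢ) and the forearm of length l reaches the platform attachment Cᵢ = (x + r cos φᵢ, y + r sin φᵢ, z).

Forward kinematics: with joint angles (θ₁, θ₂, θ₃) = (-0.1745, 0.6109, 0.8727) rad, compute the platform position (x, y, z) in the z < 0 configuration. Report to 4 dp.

φ1=0.0°: virtual centre (0.1885, 0.0000, 0.0174), radius l
arm 2 at φ=120.0°: (R−r)+L cos θ2 = 0.1719;  centre 2 = (-0.0860, 0.1489, -0.0574)
arm 3 at φ=240.0°: (R−r)+L cos θ3 = 0.1543;  centre 3 = (-0.0771, -0.1336, -0.0766)
eliminate P² terms by subtracting sphere 1 from 2 and 3
[-0.5489 0.2978 -0.1494]·P = -0.0030;  [-0.5312 -0.2672 -0.1879]·P = -0.0062
Cramer: x(z) = 0.0086-0.3146z;  y(z) = 0.0059-0.0780z
sphere 1 gives Az²+Bz+C=0 with A=1.1050, B=0.0775, C=-0.0969;  B²−4AC=0.4344;  roots -0.3333, 0.2631;  negative root z = -0.3333
x = 0.1135, y = 0.0319

(0.1135, 0.0319, -0.3333)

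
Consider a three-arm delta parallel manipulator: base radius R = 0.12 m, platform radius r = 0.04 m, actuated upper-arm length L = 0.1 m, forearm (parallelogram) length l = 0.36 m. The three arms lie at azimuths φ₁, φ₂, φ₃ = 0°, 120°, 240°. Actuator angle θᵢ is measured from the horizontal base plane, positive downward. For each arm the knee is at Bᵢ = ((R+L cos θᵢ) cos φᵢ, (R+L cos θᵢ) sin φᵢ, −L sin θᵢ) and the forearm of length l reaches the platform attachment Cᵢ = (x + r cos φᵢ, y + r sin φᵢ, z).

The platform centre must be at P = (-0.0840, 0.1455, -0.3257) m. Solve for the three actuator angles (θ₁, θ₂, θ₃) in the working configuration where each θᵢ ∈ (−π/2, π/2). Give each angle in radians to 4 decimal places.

rotate P by −φ1: (-0.0840, 0.1455, -0.3257)
  e−x'=0.1640;  (l²−L²−(e−x')²−y'²−z²)/2L = -0.1727
  √(A²+B²)=0.3647;  θ1 = -1.1043+2.0643 ≈ 0.9599
arm 2 (φ=120.0°): x'=0.1680, y'=0.0000
  A cos θ + B sin θ = C:  -0.0880·cos θ + -0.3257·sin θ = 0.0289
  γ=atan2(-0.3257,-0.0880)=-1.8347;  ψ=arccos(0.0856)=1.4851;  θ2=γ+ψ≈-0.3496
arm 3 (φ=240.0°): x'=-0.0840, y'=-0.1455
  e−x'=0.1640;  (l²−L²−(e−x')²−y'²−z²)/2L = -0.1727
  √(A²+B²)=0.3647;  θ3 = -1.1043+2.0643 ≈ 0.9600

θ₁ = 0.9599, θ₂ = -0.3496, θ₃ = 0.9600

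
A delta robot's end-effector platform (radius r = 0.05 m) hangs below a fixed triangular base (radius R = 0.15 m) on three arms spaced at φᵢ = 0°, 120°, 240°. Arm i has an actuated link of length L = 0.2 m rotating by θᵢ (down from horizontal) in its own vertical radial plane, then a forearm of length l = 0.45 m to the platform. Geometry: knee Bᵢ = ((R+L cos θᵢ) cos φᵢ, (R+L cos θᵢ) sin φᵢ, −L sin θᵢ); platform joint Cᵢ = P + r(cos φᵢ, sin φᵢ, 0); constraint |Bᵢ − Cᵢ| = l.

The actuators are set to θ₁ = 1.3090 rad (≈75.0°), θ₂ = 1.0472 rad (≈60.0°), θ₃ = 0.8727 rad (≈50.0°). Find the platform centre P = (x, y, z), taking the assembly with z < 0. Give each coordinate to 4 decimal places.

φ1=0.0°: virtual centre (0.1518, 0.0000, -0.1932), radius l
arm 2 at φ=120.0°: (R−r)+L cos θ2 = 0.2000;  O2 = (-0.1000, 0.1732, -0.1732)
φ3=240.0°: virtual centre (-0.1143, -0.1979, -0.1532), radius l
|O₂|²−|O₁|² = 0.0096;  |O₃|²−|O₁|² = 0.0154
plane₁₂: -0.5035x+0.3464y+0.0400z = 0.0096
Cramer: x(z) = -0.0238+0.1134z;  y(z) = -0.0068+0.0495z
into |P−O₁|² = l²: 1.0153z² + 0.3459z + -0.1343 = 0;  Δ = 0.6651;  z = -0.5719 or 0.2313 → z<0 root = -0.5719
x = -0.0887, y = -0.0351

(-0.0887, -0.0351, -0.5719)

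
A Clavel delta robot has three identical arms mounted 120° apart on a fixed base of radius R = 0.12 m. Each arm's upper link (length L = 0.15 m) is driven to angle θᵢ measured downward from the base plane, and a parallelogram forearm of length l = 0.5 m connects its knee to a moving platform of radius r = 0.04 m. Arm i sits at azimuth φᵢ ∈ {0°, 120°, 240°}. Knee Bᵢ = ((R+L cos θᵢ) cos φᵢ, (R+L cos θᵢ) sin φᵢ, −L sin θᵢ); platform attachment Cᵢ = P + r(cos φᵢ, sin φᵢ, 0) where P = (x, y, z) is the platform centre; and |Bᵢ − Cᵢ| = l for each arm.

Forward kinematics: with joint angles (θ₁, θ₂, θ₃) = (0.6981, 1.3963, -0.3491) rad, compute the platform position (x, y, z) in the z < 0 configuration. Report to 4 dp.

(-0.0053, -0.3257, -0.4187)

S1 = (0.1949·cos0.0°, 0.1949·sin0.0°, -0.0964) = (0.1949, 0.0000, -0.0964)
φ2=120.0°: virtual centre (-0.0530, 0.0918, -0.1477), radius l
S3 = (0.2210·cos240.0°, 0.2210·sin240.0°, 0.0513) = (-0.1105, -0.1914, 0.0513)
eliminate P² terms by subtracting sphere 1 from 2 and 3
linear system: -0.4959x+0.1837y = -0.0142−-0.1026z; -0.6108x+-0.3827y = 0.0042−0.2954z
det = 0.3019;  x = 0.0155+0.0497z,  y = -0.0356+0.6928z
into |P−S₁|² = l²: 1.4824z² + 0.1257z + -0.2072 = 0;  Δ = 1.2446;  z = -0.4187 or 0.3339 → z<0 root = -0.4187
x = -0.0053, y = -0.3257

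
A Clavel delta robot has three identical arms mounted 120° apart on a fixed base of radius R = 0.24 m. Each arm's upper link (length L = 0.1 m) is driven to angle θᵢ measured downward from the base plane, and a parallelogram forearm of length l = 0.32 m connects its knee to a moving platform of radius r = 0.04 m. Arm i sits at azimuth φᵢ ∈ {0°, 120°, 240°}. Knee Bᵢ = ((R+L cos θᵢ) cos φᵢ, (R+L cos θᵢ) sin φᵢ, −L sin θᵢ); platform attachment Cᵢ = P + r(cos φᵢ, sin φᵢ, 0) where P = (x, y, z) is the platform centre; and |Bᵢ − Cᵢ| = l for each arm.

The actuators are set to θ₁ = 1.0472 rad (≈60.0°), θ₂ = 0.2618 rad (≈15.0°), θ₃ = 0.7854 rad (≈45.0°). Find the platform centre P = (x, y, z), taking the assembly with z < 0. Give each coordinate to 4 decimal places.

(-0.0381, 0.0298, -0.2227)

φ1=0.0°: virtual centre (0.2500, 0.0000, -0.0866), radius l
φ2=120.0°: virtual centre (-0.1483, 0.2569, -0.0259), radius l
O3 = (0.2707·cos240.0°, 0.2707·sin240.0°, -0.0707) = (-0.1354, -0.2344, -0.0707)
eliminate P² terms by subtracting sphere 1 from 2 and 3
plane₁₂: -0.7966x+0.5137y+0.1214z = 0.0186
Cramer: x(z) = -0.0169+0.0952z;  y(z) = 0.0101-0.0887z
into |P−O₁|² = l²: 1.0169z² + 0.1206z + -0.0236 = 0;  Δ = 0.1104;  z = -0.2227 or 0.1041 → z<0 root = -0.2227
x = -0.0381, y = 0.0298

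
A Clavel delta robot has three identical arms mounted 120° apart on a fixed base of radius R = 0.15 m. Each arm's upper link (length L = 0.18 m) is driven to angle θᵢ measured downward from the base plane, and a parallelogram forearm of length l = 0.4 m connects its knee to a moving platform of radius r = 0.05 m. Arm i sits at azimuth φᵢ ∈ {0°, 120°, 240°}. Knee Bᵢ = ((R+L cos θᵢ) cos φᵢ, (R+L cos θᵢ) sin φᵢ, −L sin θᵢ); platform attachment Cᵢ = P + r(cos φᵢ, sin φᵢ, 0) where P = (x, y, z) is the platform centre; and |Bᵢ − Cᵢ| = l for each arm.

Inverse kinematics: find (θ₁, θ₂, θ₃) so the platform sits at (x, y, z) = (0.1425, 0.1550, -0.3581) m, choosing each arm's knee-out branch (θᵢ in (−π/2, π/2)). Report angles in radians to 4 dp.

arm 1 (φ=0.0°): x'=0.1425, y'=0.1550
  e−x'=-0.0425;  (l²−L²−(e−x')²−y'²−z²)/2L = -0.0735
  √(A²+B²)=0.3606;  θ1 = -1.6889+1.7761 ≈ 0.0872
φ2=120.0° → target in arm frame (0.0630, -0.2009)
  A=0.0370, B=-0.3581, C=(l²−L²−A²−y'²−z²)/(2L)=-0.1177
  γ=atan2(-0.3581,0.0370)=-1.4678;  ψ=arccos(-0.3269)=1.9038;  θ2=γ+ψ≈0.4360
rotate P by −φ3: (-0.2055, 0.0459, -0.3581)
  A cos θ + B sin θ = C:  0.3055·cos θ + -0.3581·sin θ = -0.2668
  γ=atan2(-0.3581,0.3055)=-0.8645;  ψ=arccos(-0.5669)=2.1735;  θ3=γ+ψ≈1.3090

θ₁ = 0.0872, θ₂ = 0.4360, θ₃ = 1.3090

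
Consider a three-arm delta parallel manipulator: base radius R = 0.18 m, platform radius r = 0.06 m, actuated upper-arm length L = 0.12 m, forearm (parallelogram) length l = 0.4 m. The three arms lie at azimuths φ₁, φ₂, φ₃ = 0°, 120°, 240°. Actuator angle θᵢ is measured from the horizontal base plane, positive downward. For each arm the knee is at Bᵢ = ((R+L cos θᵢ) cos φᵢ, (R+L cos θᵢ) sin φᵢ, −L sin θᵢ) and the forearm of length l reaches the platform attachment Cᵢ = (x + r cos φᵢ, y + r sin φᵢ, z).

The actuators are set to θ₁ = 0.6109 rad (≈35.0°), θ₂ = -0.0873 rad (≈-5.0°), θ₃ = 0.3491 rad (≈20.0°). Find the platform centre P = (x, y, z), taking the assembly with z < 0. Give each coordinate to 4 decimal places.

(-0.0618, 0.0456, -0.3507)

arm 1 at φ=0.0°: ρ1 = 0.2183;  centre 1 = (0.2183, 0.0000, -0.0688)
centre 2 = (0.2395·cos120.0°, 0.2395·sin120.0°, 0.0105) = (-0.1198, 0.2075, 0.0105)
arm 3 at φ=240.0°: ρ3 = 0.2328;  centre 3 = (-0.1164, -0.2016, -0.0410)
subtract pairs → two planes through P
[-0.6761 0.4149 0.1586]·P = 0.0051;  [-0.6694 -0.4032 0.0556]·P = 0.0035
Cramer: x(z) = -0.0064+0.1581z;  y(z) = 0.0019-0.1246z
quadratic in z: (1.0405)z²+(0.0662)z+(-0.1048)=0, √Δ=0.6637 → z ∈ {-0.3507, 0.2871}; z = -0.3507 (taking z<0)
x = -0.0618, y = 0.0456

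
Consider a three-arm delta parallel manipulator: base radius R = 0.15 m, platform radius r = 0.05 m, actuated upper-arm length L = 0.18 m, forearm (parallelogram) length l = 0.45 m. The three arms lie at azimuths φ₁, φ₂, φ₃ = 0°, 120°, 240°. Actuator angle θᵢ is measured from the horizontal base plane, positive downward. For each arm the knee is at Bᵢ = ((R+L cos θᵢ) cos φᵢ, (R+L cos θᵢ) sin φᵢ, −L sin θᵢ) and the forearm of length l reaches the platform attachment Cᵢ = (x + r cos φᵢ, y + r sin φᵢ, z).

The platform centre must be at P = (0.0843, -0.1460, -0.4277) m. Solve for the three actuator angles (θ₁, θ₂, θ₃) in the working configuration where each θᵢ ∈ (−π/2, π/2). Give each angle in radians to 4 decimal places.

arm 1 (φ=0.0°): x'=0.0843, y'=-0.1460
  A cos θ + B sin θ = C:  0.0157·cos θ + -0.4277·sin θ = -0.0955
  √(A²+B²)=0.4280;  θ1 = -1.5341+1.7959 ≈ 0.2618
arm 2 (φ=120.0°): x'=-0.1686, y'=0.0000
  e−x'=0.2686;  (l²−L²−(e−x')²−y'²−z²)/2L = -0.2360
  γ=atan2(-0.4277,0.2686)=-1.0101;  ψ=arccos(-0.4673)=2.0571;  θ2=γ+ψ≈1.0470
arm 3 (φ=240.0°): x'=0.0843, y'=0.1460
  e−x'=0.0157;  (l²−L²−(e−x')²−y'²−z²)/2L = -0.0955
  θ3 = atan2(B,A) + arccos(C/0.4280) = 0.2618

θ₁ = 0.2618, θ₂ = 1.0470, θ₃ = 0.2618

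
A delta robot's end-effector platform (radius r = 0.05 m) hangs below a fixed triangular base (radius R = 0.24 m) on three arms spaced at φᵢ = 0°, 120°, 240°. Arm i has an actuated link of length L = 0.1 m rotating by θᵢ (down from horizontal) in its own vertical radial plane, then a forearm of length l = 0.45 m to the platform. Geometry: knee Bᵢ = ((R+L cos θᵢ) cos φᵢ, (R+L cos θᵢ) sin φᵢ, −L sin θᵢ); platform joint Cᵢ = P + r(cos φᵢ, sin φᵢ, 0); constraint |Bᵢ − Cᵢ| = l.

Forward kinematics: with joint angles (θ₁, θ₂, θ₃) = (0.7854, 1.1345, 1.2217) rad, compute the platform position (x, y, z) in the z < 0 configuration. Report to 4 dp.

φ1=0.0°: virtual centre (0.2607, 0.0000, -0.0707), radius l
centre 2 = (0.2323·cos120.0°, 0.2323·sin120.0°, -0.0906) = (-0.1161, 0.2011, -0.0906)
centre 3 = (0.2242·cos240.0°, 0.2242·sin240.0°, -0.0940) = (-0.1121, -0.1942, -0.0940)
subtract pairs → two planes through P
linear system: -0.7537x+0.4023y = -0.0108−-0.0398z; -0.7456x+-0.3883y = -0.0139−-0.0465z
det = 0.5926;  x = 0.0165+-0.0577z,  y = 0.0040+-0.0090z
quadratic in z: (1.0034)z²+(0.1695)z+(-0.1378)=0, √Δ=0.7629 → z ∈ {-0.4646, 0.2957}; z = -0.4646 (taking z<0)
x = 0.0433, y = 0.0082

(0.0433, 0.0082, -0.4646)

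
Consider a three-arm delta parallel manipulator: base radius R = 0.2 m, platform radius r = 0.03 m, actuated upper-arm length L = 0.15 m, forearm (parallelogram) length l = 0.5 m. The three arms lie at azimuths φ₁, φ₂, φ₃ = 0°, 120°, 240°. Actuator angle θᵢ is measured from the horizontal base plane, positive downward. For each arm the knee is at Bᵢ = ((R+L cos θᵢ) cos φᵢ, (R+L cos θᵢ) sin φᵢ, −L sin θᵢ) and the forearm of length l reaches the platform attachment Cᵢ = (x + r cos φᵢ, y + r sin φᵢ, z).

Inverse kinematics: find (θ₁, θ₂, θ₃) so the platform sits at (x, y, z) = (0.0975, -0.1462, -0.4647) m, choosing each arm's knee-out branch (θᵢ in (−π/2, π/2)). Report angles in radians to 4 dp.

arm 1 (φ=0.0°): x'=0.0975, y'=-0.1462
  e−x'=0.0725;  (l²−L²−(e−x')²−y'²−z²)/2L = -0.0503
  θ1 = atan2(B,A) + arccos(C/0.4703) = 0.2618
arm 2 (φ=120.0°): x'=-0.1754, y'=-0.0113
  A=0.3454, B=-0.4647, C=(l²−L²−A²−y'²−z²)/(2L)=-0.3595
  γ=atan2(-0.4647,0.3454)=-0.9317;  ψ=arccos(-0.6209)=2.2407;  θ2=γ+ψ≈1.3090
arm 3 (φ=240.0°): x'=0.0779, y'=0.1575
  e−x'=0.0921;  (l²−L²−(e−x')²−y'²−z²)/2L = -0.0725
  γ=atan2(-0.4647,0.0921)=-1.3751;  ψ=arccos(-0.1531)=1.7245;  θ3=γ+ψ≈0.3494

θ₁ = 0.2618, θ₂ = 1.3090, θ₃ = 0.3494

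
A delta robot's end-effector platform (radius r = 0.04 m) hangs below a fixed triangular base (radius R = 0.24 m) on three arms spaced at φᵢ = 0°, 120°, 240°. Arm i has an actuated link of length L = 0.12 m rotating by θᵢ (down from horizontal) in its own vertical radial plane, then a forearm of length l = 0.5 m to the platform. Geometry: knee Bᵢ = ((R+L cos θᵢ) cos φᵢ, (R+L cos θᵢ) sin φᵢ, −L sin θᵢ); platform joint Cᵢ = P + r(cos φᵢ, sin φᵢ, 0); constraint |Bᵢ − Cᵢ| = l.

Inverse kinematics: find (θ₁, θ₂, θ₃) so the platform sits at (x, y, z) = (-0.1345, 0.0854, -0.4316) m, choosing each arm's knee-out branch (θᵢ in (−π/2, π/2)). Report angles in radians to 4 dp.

θ₁ = 1.2216, θ₂ = -0.2616, θ₃ = 0.6106

arm 1 (φ=0.0°): x'=-0.1345, y'=0.0854
  A cos θ + B sin θ = C:  0.3345·cos θ + -0.4316·sin θ = -0.2911
  √(A²+B²)=0.5460;  θ1 = -0.9115+2.1330 ≈ 1.2216
arm 2 (φ=120.0°): x'=0.1412, y'=0.0738
  A=0.0588, B=-0.4316, C=(l²−L²−A²−y'²−z²)/(2L)=0.1684
  γ=atan2(-0.4316,0.0588)=-1.4354;  ψ=arccos(0.3867)=1.1738;  θ2=γ+ψ≈-0.2616
rotate P by −φ3: (-0.0067, -0.1592, -0.4316)
  e−x'=0.2067;  (l²−L²−(e−x')²−y'²−z²)/2L = -0.0781
  √(A²+B²)=0.4785;  θ3 = -1.1241+1.7347 ≈ 0.6106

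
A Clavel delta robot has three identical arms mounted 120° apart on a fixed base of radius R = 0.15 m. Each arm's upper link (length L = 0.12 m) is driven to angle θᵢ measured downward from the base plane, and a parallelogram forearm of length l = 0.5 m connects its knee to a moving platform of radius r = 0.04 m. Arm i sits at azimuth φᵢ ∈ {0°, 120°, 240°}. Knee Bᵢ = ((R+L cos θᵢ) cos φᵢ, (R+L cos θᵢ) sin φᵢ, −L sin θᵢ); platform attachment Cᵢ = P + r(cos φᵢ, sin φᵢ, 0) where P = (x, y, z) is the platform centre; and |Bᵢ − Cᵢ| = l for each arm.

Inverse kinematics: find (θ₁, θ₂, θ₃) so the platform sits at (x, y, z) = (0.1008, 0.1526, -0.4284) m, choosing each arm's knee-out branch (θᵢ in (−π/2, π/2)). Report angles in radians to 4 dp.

θ₁ = -0.2614, θ₂ = -0.1744, θ₃ = 0.8727

rotate P by −φ1: (0.1008, 0.1526, -0.4284)
  e−x'=0.0092;  (l²−L²−(e−x')²−y'²−z²)/2L = 0.1196
  θ1 = atan2(B,A) + arccos(C/0.4285) = -0.2614
arm 2 (φ=120.0°): x'=0.0818, y'=-0.1636
  e−x'=0.0282;  (l²−L²−(e−x')²−y'²−z²)/2L = 0.1021
  γ=atan2(-0.4284,0.0282)=-1.5050;  ψ=arccos(0.2379)=1.3306;  θ2=γ+ψ≈-0.1744
φ3=240.0° → target in arm frame (-0.1826, 0.0110)
  A cos θ + B sin θ = C:  0.2926·cos θ + -0.4284·sin θ = -0.1402
  γ=atan2(-0.4284,0.2926)=-0.9716;  ψ=arccos(-0.2702)=1.8444;  θ3=γ+ψ≈0.8727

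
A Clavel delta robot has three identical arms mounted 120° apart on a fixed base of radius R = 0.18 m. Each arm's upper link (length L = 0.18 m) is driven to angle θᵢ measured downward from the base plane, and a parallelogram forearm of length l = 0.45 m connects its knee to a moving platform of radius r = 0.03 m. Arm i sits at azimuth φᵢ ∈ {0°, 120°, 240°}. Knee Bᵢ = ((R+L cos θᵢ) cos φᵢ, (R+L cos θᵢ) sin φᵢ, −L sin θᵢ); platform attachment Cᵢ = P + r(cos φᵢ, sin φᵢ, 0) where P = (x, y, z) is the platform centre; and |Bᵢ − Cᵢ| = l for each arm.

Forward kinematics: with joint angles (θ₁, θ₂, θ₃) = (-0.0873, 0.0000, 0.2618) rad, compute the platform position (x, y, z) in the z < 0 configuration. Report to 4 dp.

O1 = (0.3293·cos0.0°, 0.3293·sin0.0°, 0.0157) = (0.3293, 0.0000, 0.0157)
arm 2 at φ=120.0°: e+L cos θ2 = 0.3300;  O2 = (-0.1650, 0.2858, 0.0000)
O3 = (0.3239·cos240.0°, 0.3239·sin240.0°, -0.0466) = (-0.1619, -0.2805, -0.0466)
subtract pairs → two planes through P
linear system: -0.9886x+0.5716y = 0.0002−-0.0314z; -0.9825x+-0.5610y = -0.0016−-0.1246z
det = 1.1161;  x = 0.0007+-0.0796z,  y = 0.0016+-0.0827z
sphere 1 gives Az²+Bz+C=0 with A=1.0132, B=0.0206, C=-0.0943;  B²−4AC=0.3825;  roots -0.3154, 0.2950;  negative root z = -0.3154
x = 0.0258, y = 0.0277

(0.0258, 0.0277, -0.3154)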